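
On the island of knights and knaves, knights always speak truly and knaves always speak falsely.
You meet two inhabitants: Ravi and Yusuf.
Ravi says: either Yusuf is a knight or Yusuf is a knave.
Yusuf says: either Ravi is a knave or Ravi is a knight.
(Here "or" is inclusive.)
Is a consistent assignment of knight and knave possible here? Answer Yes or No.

One consistent assignment: Ravi=knight, Yusuf=knight.

Yes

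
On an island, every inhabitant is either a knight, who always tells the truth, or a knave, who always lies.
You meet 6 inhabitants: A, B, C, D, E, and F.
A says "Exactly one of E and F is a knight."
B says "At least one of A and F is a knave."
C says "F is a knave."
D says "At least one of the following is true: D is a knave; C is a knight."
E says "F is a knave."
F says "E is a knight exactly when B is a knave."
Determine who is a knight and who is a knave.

A is a knight, B is a knight, C is a knight, D is a knight, E is a knight, and F is a knave.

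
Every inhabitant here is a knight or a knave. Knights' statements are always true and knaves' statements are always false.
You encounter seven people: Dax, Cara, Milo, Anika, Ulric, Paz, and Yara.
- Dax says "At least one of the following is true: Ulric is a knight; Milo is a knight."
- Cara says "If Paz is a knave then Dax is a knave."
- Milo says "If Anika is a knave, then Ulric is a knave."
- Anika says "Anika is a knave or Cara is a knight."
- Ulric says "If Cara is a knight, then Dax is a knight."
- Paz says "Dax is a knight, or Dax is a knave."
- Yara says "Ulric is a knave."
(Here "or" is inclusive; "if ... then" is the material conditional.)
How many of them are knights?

6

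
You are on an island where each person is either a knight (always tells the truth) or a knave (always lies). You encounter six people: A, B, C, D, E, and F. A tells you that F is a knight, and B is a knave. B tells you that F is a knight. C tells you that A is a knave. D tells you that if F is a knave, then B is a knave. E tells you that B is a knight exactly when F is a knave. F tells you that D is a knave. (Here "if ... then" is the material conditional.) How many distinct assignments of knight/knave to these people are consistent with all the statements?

Consistent assignments:
  A=knave, B=knave, C=knight, D=knight, E=knave, F=knave

1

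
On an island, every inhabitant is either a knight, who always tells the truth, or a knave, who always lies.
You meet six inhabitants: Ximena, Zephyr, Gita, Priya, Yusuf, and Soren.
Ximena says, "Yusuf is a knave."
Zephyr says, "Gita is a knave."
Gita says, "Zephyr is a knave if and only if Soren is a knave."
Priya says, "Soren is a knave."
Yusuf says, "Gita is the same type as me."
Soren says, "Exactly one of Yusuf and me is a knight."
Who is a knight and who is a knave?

Ximena is a knight, so "Yusuf is a knave" must be true — and it is.
Zephyr is a knave, and the claim "Gita is a knave" is indeed false.
Since Gita is a knight, "Zephyr is a knave if and only if Soren is a knave" needs to be true, which holds.
As a knight, Priya's statement "Soren is a knave" should be true; it is.
Yusuf is a knave; "Gita is the same type as me" is false, as required.
Soren is a knave; "exactly one of Yusuf and me is a knight" is false, as required.

Ximena is a knight, Zephyr is a knave, Gita is a knight, Priya is a knight, Yusuf is a knave, and Soren is a knave.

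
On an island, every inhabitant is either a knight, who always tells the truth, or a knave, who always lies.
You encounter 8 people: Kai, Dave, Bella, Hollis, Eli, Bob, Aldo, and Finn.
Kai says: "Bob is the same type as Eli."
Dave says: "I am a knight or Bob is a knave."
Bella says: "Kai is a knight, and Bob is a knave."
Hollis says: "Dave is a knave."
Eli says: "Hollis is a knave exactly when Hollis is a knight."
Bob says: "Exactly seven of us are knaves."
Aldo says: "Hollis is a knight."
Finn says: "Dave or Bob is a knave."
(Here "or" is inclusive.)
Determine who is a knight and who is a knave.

Kai is a knight, Dave is a knight, Bella is a knight, Hollis is a knave, Eli is a knave, Bob is a knave, Aldo is a knave, and Finn is a knight.

Kai is a knight; "Bob is the same type as Eli" is True, as required.
Dave (knight): "I am a knight or Bob is a knave" — True. ✓
Since Bella is a knight, "Kai is a knight, and Bob is a knave" needs to be True, which holds.
Since Hollis is a knave, "Dave is a knave" needs to be False, which holds.
Since Eli is a knave, "Hollis is a knave exactly when Hollis is a knight" needs to be False, which holds.
As a knave, Bob's statement "exactly seven of us are knaves" should be False; it is.
Aldo is a knave, so "Hollis is a knight" must be False — and it is.
Finn is a knight; "Dave or Bob is a knave" is True, as required.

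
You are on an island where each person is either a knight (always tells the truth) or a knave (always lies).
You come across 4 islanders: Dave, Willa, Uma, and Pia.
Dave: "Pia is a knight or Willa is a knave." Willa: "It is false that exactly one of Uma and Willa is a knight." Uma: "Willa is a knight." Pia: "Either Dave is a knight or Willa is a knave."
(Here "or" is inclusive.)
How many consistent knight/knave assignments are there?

2

Consistent assignments:
  Dave=knight, Willa=knight, Uma=knight, Pia=knight
  Dave=knave, Willa=knight, Uma=knight, Pia=knave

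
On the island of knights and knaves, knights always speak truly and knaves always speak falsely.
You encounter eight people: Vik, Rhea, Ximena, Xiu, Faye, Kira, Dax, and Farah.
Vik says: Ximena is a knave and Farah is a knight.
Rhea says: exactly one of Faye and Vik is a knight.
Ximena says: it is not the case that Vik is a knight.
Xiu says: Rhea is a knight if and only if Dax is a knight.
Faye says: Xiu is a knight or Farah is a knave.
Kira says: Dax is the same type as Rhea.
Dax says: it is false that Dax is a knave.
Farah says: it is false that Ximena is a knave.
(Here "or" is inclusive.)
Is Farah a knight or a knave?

Farah is a knight.

Consistent assignments: {Vik=knave, Rhea=knight, Ximena=knight, Xiu=knight, Faye=knight, Kira=knight, Dax=knight, Farah=knight}; {Vik=knave, Rhea=knave, Ximena=knight, Xiu=knave, Faye=knave, Kira=knave, Dax=knight, Farah=knight}
In every consistent assignment, Farah is a knight.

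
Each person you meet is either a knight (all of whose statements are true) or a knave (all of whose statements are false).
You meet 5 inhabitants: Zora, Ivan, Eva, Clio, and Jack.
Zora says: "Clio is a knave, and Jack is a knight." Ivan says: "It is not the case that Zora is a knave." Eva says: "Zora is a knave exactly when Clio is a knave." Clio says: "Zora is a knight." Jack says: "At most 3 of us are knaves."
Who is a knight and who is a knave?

Zora is a knave; "Clio is a knave, and Jack is a knight" is false, as required.
Since Ivan is a knave, "it is not the case that Zora is a knave" needs to be false, which holds.
Eva is a knight, so "Zora is a knave exactly when Clio is a knave" must be True — and it is.
Clio is a knave; "Zora is a knight" is false, as required.
Jack is a knave, so "at most 3 of us are knaves" must be false — and it is.

Zora is a knave, Ivan is a knave, Eva is a knight, Clio is a knave, and Jack is a knave.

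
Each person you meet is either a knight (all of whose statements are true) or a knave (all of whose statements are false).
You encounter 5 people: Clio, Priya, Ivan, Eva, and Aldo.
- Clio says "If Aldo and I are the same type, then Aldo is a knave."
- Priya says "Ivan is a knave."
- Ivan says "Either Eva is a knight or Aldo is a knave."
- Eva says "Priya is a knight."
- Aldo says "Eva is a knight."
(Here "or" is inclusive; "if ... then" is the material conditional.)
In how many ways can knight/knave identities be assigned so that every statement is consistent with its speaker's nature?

1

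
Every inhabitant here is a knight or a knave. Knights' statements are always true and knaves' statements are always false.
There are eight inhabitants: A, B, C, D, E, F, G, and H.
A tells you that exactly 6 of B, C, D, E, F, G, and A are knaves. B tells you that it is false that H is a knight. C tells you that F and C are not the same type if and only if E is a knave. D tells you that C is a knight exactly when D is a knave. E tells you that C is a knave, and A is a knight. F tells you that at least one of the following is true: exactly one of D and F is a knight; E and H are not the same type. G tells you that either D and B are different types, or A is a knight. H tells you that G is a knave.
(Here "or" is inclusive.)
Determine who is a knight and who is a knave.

A is a knave, B is a knight, C is a knave, D is a knave, E is a knave, F is a knave, G is a knight, and H is a knave.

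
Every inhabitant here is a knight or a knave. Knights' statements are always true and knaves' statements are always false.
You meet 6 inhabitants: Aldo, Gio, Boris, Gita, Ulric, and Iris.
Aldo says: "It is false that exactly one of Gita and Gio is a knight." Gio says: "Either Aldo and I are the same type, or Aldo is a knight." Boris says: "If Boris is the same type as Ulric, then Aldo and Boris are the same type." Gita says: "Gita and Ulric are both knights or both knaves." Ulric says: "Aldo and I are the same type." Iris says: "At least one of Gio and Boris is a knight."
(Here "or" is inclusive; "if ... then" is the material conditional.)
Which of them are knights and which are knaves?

Aldo is a knight; "it is false that exactly one of Gita and Gio is a knight" is True, as required.
Since Gio is a knight, "either Aldo and I are the same type, or Aldo is a knight" needs to be True, which holds.
Boris (knight): "if Boris is the same type as Ulric, then Aldo and Boris are the same type" — True. ✓
Gita is a knight; "Gita and Ulric are both knights or both knaves" is True, as required.
Ulric is a knight, and the claim "Aldo and I are the same type" is indeed True.
Iris is a knight; "at least one of Gio and Boris is a knight" is True, as required.

Knights: Aldo, Gio, Boris, Gita, Ulric, and Iris. Knaves: none.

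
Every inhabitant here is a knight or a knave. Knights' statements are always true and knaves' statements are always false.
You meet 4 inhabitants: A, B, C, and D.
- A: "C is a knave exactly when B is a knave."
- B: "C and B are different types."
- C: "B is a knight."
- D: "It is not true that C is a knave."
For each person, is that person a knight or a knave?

A is a knight, B is a knave, C is a knave, and D is a knave.

A (knight): "C is a knave exactly when B is a knave" — true. ✓
Since B is a knave, "C and B are different types" needs to be False, which holds.
As a knave, C's statement "B is a knight" should be False; it is.
D is a knave, and the claim "it is not true that C is a knave" is indeed False.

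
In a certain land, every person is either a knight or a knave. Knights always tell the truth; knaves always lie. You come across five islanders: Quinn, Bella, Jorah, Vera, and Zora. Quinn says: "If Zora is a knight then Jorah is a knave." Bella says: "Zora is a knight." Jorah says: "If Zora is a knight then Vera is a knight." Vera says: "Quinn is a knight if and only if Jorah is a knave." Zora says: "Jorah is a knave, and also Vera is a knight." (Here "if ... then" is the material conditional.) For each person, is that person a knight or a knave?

Knights: Quinn and Jorah. Knaves: Bella, Vera, and Zora.

Suppose Quinn is a knave. Then Quinn's statement "if Zora is a knight then Jorah is a knave" would have to be false. Checking the 16 ways to assign the others, none is consistent with every speaker.
(For instance, with Bella=knave, Jorah=knight, Vera=knave, Zora=knave, Quinn's claim "if Zora is a knight then Jorah is a knave" comes out true where it would need to be false.)
So Quinn must be a knight, making "if Zora is a knight then Jorah is a knave" true. Taking Quinn=knight, Bella=knave, Jorah=knight, Vera=knave, Zora=knave, each remaining statement checks out:
  Bella (knave): "Zora is a knight" — false. ✓
  Jorah (knight): "if Zora is a knight then Vera is a knight" — true. ✓
  Vera (knave): "Quinn is a knight if and only if Jorah is a knave" — false. ✓
  Zora (knave): "Jorah is a knave, and also Vera is a knight" — false. ✓
This is the unique consistent assignment.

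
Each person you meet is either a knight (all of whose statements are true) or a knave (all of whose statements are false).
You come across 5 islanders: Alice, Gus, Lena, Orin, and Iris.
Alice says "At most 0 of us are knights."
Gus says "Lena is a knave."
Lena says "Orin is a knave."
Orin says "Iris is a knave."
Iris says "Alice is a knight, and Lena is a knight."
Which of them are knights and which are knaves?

Alice is a knave, Gus is a knight, Lena is a knave, Orin is a knight, and Iris is a knave.

Since Alice is a knave, "at most 0 of us are knights" needs to be False, which holds.
As a knight, Gus's statement "Lena is a knave" should be true; it is.
Since Lena is a knave, "Orin is a knave" needs to be False, which holds.
Orin is a knight; "Iris is a knave" is true, as required.
Iris (knave): "Alice is a knight, and Lena is a knight" — False. ✓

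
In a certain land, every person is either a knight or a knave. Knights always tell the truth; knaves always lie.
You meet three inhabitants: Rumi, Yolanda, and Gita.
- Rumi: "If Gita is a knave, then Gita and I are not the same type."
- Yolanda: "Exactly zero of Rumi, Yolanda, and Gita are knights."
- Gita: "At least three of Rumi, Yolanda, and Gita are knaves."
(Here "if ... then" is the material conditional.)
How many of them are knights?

1

The unique consistent assignment is Rumi=knight, Yolanda=knave, Gita=knave.
That has 1 knight.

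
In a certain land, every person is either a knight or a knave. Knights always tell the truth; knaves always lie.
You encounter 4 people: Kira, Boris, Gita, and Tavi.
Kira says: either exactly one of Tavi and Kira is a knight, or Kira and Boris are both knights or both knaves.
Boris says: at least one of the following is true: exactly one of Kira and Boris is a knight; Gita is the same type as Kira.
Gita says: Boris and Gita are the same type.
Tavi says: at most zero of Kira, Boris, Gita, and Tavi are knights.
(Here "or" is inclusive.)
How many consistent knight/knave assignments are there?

3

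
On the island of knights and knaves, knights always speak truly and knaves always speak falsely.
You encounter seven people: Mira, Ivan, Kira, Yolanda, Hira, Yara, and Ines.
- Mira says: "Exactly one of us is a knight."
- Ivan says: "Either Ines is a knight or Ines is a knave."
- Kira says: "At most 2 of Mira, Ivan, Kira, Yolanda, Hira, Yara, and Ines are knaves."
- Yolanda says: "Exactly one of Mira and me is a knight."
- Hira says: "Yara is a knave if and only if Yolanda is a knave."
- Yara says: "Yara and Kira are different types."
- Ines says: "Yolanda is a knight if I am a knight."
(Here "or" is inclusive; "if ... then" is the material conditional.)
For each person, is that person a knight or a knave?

Mira is a knave, Ivan is a knight, Kira is a knave, Yolanda is a knight, Hira is a knave, Yara is a knave, and Ines is a knight.

Mira is a knave, and the claim "exactly one of us is a knight" is indeed False.
Ivan is a knight, and the claim "either Ines is a knight or Ines is a knave" is indeed true.
As a knave, Kira's statement "at most 2 of Mira, Ivan, Kira, Yolanda, Hira, Yara, and Ines are knaves" should be False; it is.
Since Yolanda is a knight, "exactly one of Mira and me is a knight" needs to be true, which holds.
Hira is a knave, and the claim "Yara is a knave if and only if Yolanda is a knave" is indeed False.
Since Yara is a knave, "Yara and Kira are different types" needs to be False, which holds.
As a knight, Ines's statement "Yolanda is a knight if I am a knight" should be true; it is.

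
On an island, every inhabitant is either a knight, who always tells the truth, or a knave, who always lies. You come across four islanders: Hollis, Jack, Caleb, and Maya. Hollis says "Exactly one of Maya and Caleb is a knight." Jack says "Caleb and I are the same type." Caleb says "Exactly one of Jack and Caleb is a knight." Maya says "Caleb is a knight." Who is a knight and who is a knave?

Hollis is a knave, Jack is a knave, Caleb is a knight, and Maya is a knight.

Since Hollis is a knave, "exactly one of Maya and Caleb is a knight" needs to be false, which holds.
As a knave, Jack's statement "Caleb and I are the same type" should be false; it is.
As a knight, Caleb's statement "exactly one of Jack and Caleb is a knight" should be True; it is.
Maya (knight): "Caleb is a knight" — True. ✓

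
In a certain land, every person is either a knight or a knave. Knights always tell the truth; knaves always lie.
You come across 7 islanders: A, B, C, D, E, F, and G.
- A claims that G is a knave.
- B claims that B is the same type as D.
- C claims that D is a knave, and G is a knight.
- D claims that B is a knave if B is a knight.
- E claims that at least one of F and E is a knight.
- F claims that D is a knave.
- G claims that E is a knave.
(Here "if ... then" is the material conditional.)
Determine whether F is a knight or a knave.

Consistent assignments: {A=knight, B=knave, C=knave, D=knight, E=knight, F=knave, G=knave}; {A=knave, B=knave, C=knave, D=knight, E=knave, F=knave, G=knight}
In every consistent assignment, F is a knave.

F is a knave.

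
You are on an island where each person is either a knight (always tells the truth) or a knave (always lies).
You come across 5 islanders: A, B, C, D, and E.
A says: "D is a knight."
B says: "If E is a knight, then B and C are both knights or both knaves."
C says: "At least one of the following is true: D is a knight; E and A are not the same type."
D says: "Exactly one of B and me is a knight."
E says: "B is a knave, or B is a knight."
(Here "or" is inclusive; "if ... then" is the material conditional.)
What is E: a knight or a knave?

Consistent assignments: {A=knight, B=knave, C=knight, D=knight, E=knight}; {A=knave, B=knave, C=knight, D=knave, E=knight}
In every consistent assignment, E is a knight.

E is a knight.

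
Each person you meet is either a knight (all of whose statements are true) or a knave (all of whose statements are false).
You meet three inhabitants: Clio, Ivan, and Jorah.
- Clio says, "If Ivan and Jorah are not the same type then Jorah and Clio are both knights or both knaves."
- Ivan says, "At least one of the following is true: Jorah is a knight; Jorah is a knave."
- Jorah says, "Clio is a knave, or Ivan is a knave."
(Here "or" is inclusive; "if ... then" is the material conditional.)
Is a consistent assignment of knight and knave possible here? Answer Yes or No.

Checking all 8 assignments, each has at least one speaker whose statement's truth value contradicts their type.

No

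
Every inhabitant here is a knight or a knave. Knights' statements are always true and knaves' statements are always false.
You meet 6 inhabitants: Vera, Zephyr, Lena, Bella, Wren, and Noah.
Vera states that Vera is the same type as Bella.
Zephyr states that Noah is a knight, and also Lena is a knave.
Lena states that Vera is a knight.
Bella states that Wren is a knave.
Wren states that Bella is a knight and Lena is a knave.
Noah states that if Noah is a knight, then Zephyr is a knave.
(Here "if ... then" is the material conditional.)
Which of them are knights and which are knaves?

Knights: Vera, Lena, Bella, and Noah. Knaves: Zephyr and Wren.

Vera (knight): "Vera is the same type as Bella" — True. ✓
Since Zephyr is a knave, "Noah is a knight, and also Lena is a knave" needs to be False, which holds.
Since Lena is a knight, "Vera is a knight" needs to be True, which holds.
Bella is a knight, and the claim "Wren is a knave" is indeed True.
Wren is a knave, and the claim "Bella is a knight and Lena is a knave" is indeed False.
Since Noah is a knight, "if Noah is a knight, then Zephyr is a knave" needs to be True, which holds.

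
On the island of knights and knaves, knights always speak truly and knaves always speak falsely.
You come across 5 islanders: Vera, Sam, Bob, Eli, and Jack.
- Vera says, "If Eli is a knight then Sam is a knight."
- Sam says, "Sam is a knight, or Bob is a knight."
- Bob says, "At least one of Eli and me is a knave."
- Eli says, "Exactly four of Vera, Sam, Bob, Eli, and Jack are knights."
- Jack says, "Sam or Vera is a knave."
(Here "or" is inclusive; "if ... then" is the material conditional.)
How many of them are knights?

3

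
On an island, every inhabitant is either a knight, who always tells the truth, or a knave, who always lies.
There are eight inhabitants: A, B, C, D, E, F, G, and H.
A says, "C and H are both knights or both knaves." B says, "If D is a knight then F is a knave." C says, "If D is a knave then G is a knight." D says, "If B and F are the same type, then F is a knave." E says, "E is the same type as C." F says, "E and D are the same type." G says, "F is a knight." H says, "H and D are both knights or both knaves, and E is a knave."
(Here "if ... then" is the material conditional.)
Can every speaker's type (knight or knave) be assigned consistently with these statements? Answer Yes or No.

Yes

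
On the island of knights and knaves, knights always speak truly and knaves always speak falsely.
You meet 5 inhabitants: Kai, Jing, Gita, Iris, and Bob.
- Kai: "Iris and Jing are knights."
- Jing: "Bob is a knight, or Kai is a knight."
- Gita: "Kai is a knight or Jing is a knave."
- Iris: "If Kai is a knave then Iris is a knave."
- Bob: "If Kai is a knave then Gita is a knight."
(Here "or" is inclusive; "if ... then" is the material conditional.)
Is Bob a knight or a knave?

Bob is a knight.

Consistent assignments: {Kai=knight, Jing=knight, Gita=knight, Iris=knight, Bob=knight}
In every consistent assignment, Bob is a knight.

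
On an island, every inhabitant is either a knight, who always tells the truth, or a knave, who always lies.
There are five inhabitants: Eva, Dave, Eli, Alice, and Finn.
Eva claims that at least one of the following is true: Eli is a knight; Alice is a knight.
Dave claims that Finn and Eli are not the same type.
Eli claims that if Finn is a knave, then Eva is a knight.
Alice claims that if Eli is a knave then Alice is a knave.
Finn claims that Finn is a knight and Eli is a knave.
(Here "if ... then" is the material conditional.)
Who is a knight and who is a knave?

Knights: Eva, Dave, Eli, and Alice. Knaves: Finn.

Suppose Eva is a knave. Then Eva's statement "at least one of the following is true: Eli is a knight; Alice is a knight" would have to be false. Checking the 16 ways to assign the others, none is consistent with every speaker.
(For instance, with Dave=knight, Eli=knight, Alice=knight, Finn=knave, Eva's claim "at least one of the following is true: Eli is a knight; Alice is a knight" comes out true where it would need to be false.)
So Eva must be a knight, making "at least one of the following is true: Eli is a knight; Alice is a knight" true. Taking Eva=knight, Dave=knight, Eli=knight, Alice=knight, Finn=knave, each remaining statement checks out:
  Dave (knight): "Finn and Eli are not the same type" — true. ✓
  Eli (knight): "if Finn is a knave, then Eva is a knight" — true. ✓
  Alice (knight): "if Eli is a knave then Alice is a knave" — true. ✓
  Finn (knave): "Finn is a knight and Eli is a knave" — false. ✓
This is the unique consistent assignment.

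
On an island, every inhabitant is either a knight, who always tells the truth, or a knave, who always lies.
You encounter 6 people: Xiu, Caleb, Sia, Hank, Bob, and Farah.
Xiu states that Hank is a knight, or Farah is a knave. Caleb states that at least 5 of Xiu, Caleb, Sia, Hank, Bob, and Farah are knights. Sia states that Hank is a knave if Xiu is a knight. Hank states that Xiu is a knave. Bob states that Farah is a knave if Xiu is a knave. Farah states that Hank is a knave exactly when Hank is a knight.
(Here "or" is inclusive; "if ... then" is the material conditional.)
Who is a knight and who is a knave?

Xiu is a knight, so "Hank is a knight, or Farah is a knave" must be True — and it is.
Caleb is a knave, so "at least 5 of Xiu, Caleb, Sia, Hank, Bob, and Farah are knights" must be False — and it is.
Sia is a knight, and the claim "Hank is a knave if Xiu is a knight" is indeed True.
Hank is a knave, so "Xiu is a knave" must be False — and it is.
Since Bob is a knight, "Farah is a knave if Xiu is a knave" needs to be True, which holds.
Farah (knave): "Hank is a knave exactly when Hank is a knight" — False. ✓

Xiu is a knight, Caleb is a knave, Sia is a knight, Hank is a knave, Bob is a knight, and Farah is a knave.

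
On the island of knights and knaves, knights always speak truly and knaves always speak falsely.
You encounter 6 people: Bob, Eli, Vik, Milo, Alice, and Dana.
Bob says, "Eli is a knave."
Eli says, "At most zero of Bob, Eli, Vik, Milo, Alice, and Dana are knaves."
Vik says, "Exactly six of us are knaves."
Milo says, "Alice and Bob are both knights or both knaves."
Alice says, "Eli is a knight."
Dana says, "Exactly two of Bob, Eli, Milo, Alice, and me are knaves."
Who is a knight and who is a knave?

Bob is a knight, so "Eli is a knave" must be true — and it is.
Since Eli is a knave, "at most zero of Bob, Eli, Vik, Milo, Alice, and Dana are knaves" needs to be False, which holds.
Vik (knave): "exactly six of us are knaves" — False. ✓
Milo (knave): "Alice and Bob are both knights or both knaves" — False. ✓
Alice is a knave; "Eli is a knight" is False, as required.
Since Dana is a knave, "exactly two of Bob, Eli, Milo, Alice, and me are knaves" needs to be False, which holds.

Knights: Bob. Knaves: Eli, Vik, Milo, Alice, and Dana.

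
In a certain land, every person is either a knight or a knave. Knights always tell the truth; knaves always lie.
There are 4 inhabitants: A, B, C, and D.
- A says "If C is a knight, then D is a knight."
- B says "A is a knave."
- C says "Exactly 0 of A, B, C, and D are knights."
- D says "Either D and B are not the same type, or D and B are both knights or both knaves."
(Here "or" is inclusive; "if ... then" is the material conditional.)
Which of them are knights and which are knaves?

A is a knight, B is a knave, C is a knave, and D is a knight.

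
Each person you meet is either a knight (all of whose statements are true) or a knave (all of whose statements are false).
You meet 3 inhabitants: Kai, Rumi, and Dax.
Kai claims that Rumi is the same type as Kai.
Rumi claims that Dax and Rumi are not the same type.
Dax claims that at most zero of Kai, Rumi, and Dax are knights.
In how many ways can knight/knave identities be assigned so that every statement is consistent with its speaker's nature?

2

Consistent assignments:
  Kai=knight, Rumi=knight, Dax=knave
  Kai=knave, Rumi=knight, Dax=knave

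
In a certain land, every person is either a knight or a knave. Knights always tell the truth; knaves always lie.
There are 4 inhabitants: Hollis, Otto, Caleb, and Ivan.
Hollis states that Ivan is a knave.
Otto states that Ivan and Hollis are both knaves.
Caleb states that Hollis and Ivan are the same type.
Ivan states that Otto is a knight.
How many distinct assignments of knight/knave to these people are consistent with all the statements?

Consistent assignments:
  Hollis=knight, Otto=knave, Caleb=knave, Ivan=knave

1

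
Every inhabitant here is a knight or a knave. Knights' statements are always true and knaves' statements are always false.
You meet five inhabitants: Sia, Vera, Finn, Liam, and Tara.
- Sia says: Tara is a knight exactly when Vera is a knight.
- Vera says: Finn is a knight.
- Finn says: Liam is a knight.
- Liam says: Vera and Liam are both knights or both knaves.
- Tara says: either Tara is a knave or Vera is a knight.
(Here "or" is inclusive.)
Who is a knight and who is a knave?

Knights: Sia, Vera, Finn, Liam, and Tara. Knaves: none.

Sia (knight): "Tara is a knight exactly when Vera is a knight" — true. ✓
Vera is a knight; "Finn is a knight" is true, as required.
Finn is a knight, and the claim "Liam is a knight" is indeed true.
Liam is a knight, so "Vera and Liam are both knights or both knaves" must be true — and it is.
As a knight, Tara's statement "either Tara is a knave or Vera is a knight" should be true; it is.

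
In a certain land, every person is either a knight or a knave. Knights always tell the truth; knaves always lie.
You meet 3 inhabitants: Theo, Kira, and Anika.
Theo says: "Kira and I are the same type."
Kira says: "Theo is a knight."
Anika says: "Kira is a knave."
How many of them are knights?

The unique consistent assignment is Theo=knight, Kira=knight, Anika=knave.
That has 2 knights.

2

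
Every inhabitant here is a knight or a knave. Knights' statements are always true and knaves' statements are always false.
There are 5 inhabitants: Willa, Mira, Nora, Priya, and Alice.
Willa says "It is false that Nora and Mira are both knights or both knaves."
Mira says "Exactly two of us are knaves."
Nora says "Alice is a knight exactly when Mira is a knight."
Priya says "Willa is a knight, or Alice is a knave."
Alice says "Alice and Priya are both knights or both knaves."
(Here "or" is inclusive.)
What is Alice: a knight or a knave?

Alice is a knave.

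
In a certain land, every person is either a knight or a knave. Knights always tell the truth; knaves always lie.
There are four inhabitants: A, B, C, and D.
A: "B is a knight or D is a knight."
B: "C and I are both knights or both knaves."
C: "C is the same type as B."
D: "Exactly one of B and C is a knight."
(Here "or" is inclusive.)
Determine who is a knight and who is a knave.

A is a knight, B is a knight, C is a knight, and D is a knave.

Since A is a knight, "B is a knight or D is a knight" needs to be True, which holds.
B (knight): "C and I are both knights or both knaves" — True. ✓
C (knight): "C is the same type as B" — True. ✓
Since D is a knave, "exactly one of B and C is a knight" needs to be false, which holds.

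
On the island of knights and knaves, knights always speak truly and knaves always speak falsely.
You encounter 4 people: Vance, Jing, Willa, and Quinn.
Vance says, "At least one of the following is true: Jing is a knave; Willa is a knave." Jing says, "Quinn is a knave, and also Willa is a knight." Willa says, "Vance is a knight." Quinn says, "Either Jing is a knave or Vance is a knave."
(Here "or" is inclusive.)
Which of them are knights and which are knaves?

Vance is a knight, so "at least one of the following is true: Jing is a knave; Willa is a knave" must be true — and it is.
Jing is a knave; "Quinn is a knave, and also Willa is a knight" is False, as required.
Willa is a knight, and the claim "Vance is a knight" is indeed true.
Since Quinn is a knight, "either Jing is a knave or Vance is a knave" needs to be true, which holds.

Vance is a knight, Jing is a knave, Willa is a knight, and Quinn is a knight.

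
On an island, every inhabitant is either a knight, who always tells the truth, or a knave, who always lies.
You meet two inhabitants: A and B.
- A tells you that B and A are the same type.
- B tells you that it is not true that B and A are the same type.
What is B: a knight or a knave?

Consistent assignments: {A=knave, B=knight}
In every consistent assignment, B is a knight.

B is a knight.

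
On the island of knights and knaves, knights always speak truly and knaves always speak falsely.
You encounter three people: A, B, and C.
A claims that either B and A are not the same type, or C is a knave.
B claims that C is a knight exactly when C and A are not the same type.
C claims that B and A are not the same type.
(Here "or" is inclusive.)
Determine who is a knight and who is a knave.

Knights: A and C. Knaves: B.

A (knight): "either B and A are not the same type, or C is a knave" — true. ✓
As a knave, B's statement "C is a knight exactly when C and A are not the same type" should be False; it is.
Since C is a knight, "B and A are not the same type" needs to be true, which holds.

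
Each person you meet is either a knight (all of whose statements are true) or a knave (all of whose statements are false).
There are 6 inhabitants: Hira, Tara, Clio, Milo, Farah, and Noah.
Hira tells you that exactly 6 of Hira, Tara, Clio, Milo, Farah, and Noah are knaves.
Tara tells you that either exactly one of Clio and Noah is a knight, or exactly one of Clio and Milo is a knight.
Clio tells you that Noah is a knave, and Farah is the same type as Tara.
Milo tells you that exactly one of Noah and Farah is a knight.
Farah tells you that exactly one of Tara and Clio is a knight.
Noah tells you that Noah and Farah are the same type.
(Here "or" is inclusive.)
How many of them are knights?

The unique consistent assignment is Hira=knave, Tara=knight, Clio=knave, Milo=knave, Farah=knight, Noah=knight.
That has 3 knights.

3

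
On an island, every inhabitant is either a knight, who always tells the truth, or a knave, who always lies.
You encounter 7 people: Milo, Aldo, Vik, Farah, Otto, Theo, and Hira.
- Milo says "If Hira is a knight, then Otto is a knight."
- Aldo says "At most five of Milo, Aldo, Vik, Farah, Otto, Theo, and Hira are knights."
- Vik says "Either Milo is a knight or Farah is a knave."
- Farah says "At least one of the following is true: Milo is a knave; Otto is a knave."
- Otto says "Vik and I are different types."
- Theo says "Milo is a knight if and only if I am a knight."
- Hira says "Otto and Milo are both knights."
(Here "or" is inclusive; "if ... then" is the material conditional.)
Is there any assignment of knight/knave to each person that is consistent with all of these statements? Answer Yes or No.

No

Checking all 128 assignments, each has at least one speaker whose statement's truth value contradicts their type.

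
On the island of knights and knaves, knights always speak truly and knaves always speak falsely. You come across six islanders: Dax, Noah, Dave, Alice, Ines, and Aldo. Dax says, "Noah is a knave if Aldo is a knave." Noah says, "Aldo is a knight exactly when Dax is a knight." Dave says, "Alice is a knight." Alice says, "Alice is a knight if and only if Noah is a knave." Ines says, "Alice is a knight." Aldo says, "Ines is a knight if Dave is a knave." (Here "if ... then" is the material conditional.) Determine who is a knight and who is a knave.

Dax is a knight, Noah is a knave, Dave is a knave, Alice is a knave, Ines is a knave, and Aldo is a knave.

Since Dax is a knight, "Noah is a knave if Aldo is a knave" needs to be true, which holds.
As a knave, Noah's statement "Aldo is a knight exactly when Dax is a knight" should be false; it is.
Dave is a knave, and the claim "Alice is a knight" is indeed false.
Alice (knave): "Alice is a knight if and only if Noah is a knave" — false. ✓
Ines is a knave, so "Alice is a knight" must be false — and it is.
As a knave, Aldo's statement "Ines is a knight if Dave is a knave" should be false; it is.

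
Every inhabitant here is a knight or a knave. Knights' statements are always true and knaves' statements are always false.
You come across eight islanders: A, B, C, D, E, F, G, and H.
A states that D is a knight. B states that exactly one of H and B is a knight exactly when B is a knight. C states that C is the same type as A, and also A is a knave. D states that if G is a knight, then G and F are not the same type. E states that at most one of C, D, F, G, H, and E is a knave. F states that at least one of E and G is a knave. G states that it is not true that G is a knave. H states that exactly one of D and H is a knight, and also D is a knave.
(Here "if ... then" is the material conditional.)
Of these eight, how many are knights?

4

The unique consistent assignment is A=knight, B=knight, C=knave, D=knight, E=knave, F=knight, G=knave, H=knave.
That has 4 knights.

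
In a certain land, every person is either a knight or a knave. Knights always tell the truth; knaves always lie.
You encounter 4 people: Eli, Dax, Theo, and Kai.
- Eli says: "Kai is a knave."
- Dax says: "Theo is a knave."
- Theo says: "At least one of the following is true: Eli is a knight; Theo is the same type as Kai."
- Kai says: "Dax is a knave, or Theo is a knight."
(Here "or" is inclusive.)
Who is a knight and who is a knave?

Eli is a knave, Dax is a knave, Theo is a knight, and Kai is a knight.

Eli (knave): "Kai is a knave" — False. ✓
Since Dax is a knave, "Theo is a knave" needs to be False, which holds.
As a knight, Theo's statement "at least one of the following is true: Eli is a knight; Theo is the same type as Kai" should be true; it is.
Since Kai is a knight, "Dax is a knave, or Theo is a knight" needs to be true, which holds.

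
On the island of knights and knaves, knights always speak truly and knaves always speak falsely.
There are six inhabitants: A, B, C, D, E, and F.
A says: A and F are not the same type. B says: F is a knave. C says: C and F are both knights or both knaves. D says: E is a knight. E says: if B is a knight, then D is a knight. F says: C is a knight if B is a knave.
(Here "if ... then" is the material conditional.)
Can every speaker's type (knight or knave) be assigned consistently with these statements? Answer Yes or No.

Checking all 64 assignments, each has at least one speaker whose statement's truth value contradicts their type.

No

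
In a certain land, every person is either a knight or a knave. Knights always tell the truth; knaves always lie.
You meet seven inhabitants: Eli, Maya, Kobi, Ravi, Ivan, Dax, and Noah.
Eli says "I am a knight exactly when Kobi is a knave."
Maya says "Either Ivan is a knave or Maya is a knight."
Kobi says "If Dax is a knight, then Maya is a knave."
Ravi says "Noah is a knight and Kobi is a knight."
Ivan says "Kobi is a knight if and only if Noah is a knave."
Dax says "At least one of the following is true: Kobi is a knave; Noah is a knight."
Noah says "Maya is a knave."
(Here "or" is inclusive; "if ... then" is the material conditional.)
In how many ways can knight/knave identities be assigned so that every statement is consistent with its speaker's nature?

Consistent assignments:
  Eli=knight, Maya=knight, Kobi=knave, Ravi=knave, Ivan=knave, Dax=knight, Noah=knave
  Eli=knave, Maya=knight, Kobi=knave, Ravi=knave, Ivan=knave, Dax=knight, Noah=knave

2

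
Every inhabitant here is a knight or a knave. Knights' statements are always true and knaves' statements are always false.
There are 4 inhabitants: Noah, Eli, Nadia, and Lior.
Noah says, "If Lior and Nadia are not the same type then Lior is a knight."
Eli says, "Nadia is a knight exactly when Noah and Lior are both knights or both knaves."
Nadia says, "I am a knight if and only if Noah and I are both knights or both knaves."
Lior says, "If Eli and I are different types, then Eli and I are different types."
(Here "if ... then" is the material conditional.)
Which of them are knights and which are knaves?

Knights: Noah, Eli, Nadia, and Lior. Knaves: none.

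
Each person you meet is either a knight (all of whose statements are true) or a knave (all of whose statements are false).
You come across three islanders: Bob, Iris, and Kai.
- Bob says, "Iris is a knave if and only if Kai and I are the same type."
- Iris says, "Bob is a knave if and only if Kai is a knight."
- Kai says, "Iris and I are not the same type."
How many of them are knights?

The unique consistent assignment is Bob=knight, Iris=knave, Kai=knight.
That has 2 knights.

2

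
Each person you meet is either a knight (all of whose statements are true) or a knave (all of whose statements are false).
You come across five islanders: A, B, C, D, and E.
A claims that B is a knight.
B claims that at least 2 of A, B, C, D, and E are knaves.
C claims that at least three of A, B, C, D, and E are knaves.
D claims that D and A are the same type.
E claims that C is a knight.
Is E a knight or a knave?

E is a knave.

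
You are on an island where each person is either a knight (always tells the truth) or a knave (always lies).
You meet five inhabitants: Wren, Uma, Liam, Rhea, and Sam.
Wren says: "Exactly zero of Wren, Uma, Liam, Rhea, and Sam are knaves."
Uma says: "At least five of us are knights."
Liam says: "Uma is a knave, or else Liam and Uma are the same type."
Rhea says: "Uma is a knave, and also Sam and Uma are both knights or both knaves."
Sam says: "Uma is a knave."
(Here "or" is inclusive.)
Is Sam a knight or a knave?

Sam is a knight.

Consistent assignments: {Wren=knave, Uma=knave, Liam=knight, Rhea=knave, Sam=knight}
In every consistent assignment, Sam is a knight.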